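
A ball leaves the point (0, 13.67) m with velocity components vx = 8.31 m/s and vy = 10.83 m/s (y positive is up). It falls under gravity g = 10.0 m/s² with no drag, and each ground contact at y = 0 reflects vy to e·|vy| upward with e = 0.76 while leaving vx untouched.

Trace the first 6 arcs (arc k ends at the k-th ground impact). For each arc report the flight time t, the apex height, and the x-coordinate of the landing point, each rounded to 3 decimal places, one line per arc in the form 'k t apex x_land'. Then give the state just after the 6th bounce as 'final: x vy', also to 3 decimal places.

Arc 1: start y=13.670, vy=10.830 → t=3.060, apex=19.534, x_land=25.425, impact vy=-19.766
  bounce: vy ← 0.76·19.766 = 15.022
Arc 2: start y=0.000, vy=15.022 → t=3.004, apex=11.283, x_land=50.392, impact vy=-15.022
  bounce: vy ← 0.76·15.022 = 11.417
Arc 3: start y=0.000, vy=11.417 → t=2.283, apex=6.517, x_land=69.366, impact vy=-11.417
  bounce: vy ← 0.76·11.417 = 8.677
Arc 4: start y=0.000, vy=8.677 → t=1.735, apex=3.764, x_land=83.787, impact vy=-8.677
  bounce: vy ← 0.76·8.677 = 6.594
Arc 5: start y=0.000, vy=6.594 → t=1.319, apex=2.174, x_land=94.747, impact vy=-6.594
  bounce: vy ← 0.76·6.594 = 5.012
Arc 6: start y=0.000, vy=5.012 → t=1.002, apex=1.256, x_land=103.076, impact vy=-5.012
  bounce: vy ← 0.76·5.012 = 3.809

1 3.060 19.534 25.425
2 3.004 11.283 50.392
3 2.283 6.517 69.366
4 1.735 3.764 83.787
5 1.319 2.174 94.747
6 1.002 1.256 103.076
final: 103.076 3.809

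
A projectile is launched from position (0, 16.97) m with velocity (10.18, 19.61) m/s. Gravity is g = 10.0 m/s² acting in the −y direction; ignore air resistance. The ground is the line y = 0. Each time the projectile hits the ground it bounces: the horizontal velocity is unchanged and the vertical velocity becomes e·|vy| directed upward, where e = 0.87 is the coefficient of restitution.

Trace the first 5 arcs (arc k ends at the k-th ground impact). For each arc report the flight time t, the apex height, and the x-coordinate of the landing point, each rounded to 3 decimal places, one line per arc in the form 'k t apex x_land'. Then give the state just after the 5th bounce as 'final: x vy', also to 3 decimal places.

Arc 1: start y=16.970, vy=19.610 → t=4.652, apex=36.198, x_land=47.354, impact vy=-26.906
  bounce: vy ← 0.87·26.906 = 23.409
Arc 2: start y=0.000, vy=23.409 → t=4.682, apex=27.398, x_land=95.013, impact vy=-23.409
  bounce: vy ← 0.87·23.409 = 20.365
Arc 3: start y=0.000, vy=20.365 → t=4.073, apex=20.738, x_land=136.477, impact vy=-20.365
  bounce: vy ← 0.87·20.365 = 17.718
Arc 4: start y=0.000, vy=17.718 → t=3.544, apex=15.696, x_land=172.551, impact vy=-17.718
  bounce: vy ← 0.87·17.718 = 15.415
Arc 5: start y=0.000, vy=15.415 → t=3.083, apex=11.880, x_land=203.935, impact vy=-15.415
  bounce: vy ← 0.87·15.415 = 13.411

1 4.652 36.198 47.354
2 4.682 27.398 95.013
3 4.073 20.738 136.477
4 3.544 15.696 172.551
5 3.083 11.880 203.935
final: 203.935 13.411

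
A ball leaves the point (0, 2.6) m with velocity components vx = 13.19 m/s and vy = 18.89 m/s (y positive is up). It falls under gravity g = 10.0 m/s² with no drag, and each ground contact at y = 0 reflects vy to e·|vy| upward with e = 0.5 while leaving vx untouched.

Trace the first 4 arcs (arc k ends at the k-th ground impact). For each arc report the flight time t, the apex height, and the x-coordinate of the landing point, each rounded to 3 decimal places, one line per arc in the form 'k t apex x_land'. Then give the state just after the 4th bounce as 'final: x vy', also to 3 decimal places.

Arc 1: start y=2.600, vy=18.890 → t=3.911, apex=20.442, x_land=51.586, impact vy=-20.220
  bounce: vy ← 0.5·20.220 = 10.110
Arc 2: start y=0.000, vy=10.110 → t=2.022, apex=5.110, x_land=78.255, impact vy=-10.110
  bounce: vy ← 0.5·10.110 = 5.055
Arc 3: start y=0.000, vy=5.055 → t=1.011, apex=1.278, x_land=91.590, impact vy=-5.055
  bounce: vy ← 0.5·5.055 = 2.527
Arc 4: start y=0.000, vy=2.527 → t=0.505, apex=0.319, x_land=98.257, impact vy=-2.527
  bounce: vy ← 0.5·2.527 = 1.264

1 3.911 20.442 51.586
2 2.022 5.110 78.255
3 1.011 1.278 91.590
4 0.505 0.319 98.257
final: 98.257 1.264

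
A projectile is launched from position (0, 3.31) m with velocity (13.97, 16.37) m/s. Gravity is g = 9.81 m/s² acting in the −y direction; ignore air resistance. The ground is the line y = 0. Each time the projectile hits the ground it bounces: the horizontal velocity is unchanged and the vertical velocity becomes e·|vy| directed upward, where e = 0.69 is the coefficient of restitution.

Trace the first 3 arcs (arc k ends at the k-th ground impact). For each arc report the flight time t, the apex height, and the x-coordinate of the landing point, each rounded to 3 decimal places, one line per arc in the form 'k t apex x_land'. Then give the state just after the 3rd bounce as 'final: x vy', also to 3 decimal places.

1 3.529 16.968 49.295
2 2.567 8.079 85.152
3 1.771 3.846 109.894
final: 109.894 5.994

Arc 1: start y=3.310, vy=16.370 → t=3.529, apex=16.968, x_land=49.295, impact vy=-18.246
  bounce: vy ← 0.69·18.246 = 12.590
Arc 2: start y=0.000, vy=12.590 → t=2.567, apex=8.079, x_land=85.152, impact vy=-12.590
  bounce: vy ← 0.69·12.590 = 8.687
Arc 3: start y=0.000, vy=8.687 → t=1.771, apex=3.846, x_land=109.894, impact vy=-8.687
  bounce: vy ← 0.69·8.687 = 5.994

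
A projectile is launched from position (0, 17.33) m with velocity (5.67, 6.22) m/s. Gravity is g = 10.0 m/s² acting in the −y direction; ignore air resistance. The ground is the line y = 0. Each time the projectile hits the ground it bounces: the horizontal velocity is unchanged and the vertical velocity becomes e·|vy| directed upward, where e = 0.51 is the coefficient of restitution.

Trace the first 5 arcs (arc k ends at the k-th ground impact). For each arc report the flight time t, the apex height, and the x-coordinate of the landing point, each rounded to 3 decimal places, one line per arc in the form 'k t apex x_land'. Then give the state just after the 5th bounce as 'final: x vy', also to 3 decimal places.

1 2.585 19.264 14.656
2 2.002 5.011 26.008
3 1.021 1.303 31.798
4 0.521 0.339 34.751
5 0.266 0.088 36.256
final: 36.256 0.677

Arc 1: start y=17.330, vy=6.220 → t=2.585, apex=19.264, x_land=14.656, impact vy=-19.629
  bounce: vy ← 0.51·19.629 = 10.011
Arc 2: start y=0.000, vy=10.011 → t=2.002, apex=5.011, x_land=26.008, impact vy=-10.011
  bounce: vy ← 0.51·10.011 = 5.105
Arc 3: start y=0.000, vy=5.105 → t=1.021, apex=1.303, x_land=31.798, impact vy=-5.105
  bounce: vy ← 0.51·5.105 = 2.604
Arc 4: start y=0.000, vy=2.604 → t=0.521, apex=0.339, x_land=34.751, impact vy=-2.604
  bounce: vy ← 0.51·2.604 = 1.328
Arc 5: start y=0.000, vy=1.328 → t=0.266, apex=0.088, x_land=36.256, impact vy=-1.328
  bounce: vy ← 0.51·1.328 = 0.677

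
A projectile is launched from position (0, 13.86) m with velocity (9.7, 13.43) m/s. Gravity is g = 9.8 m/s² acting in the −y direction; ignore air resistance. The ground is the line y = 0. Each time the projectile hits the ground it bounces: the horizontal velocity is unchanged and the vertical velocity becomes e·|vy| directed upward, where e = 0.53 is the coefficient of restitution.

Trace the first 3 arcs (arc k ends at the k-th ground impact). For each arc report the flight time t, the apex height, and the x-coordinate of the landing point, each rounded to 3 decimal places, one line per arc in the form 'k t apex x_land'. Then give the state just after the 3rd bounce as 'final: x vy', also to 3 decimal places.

1 3.540 23.062 34.337
2 2.300 6.478 56.643
3 1.219 1.820 68.466
final: 68.466 3.165

Arc 1: start y=13.860, vy=13.430 → t=3.540, apex=23.062, x_land=34.337, impact vy=-21.261
  bounce: vy ← 0.53·21.261 = 11.268
Arc 2: start y=0.000, vy=11.268 → t=2.300, apex=6.478, x_land=56.643, impact vy=-11.268
  bounce: vy ← 0.53·11.268 = 5.972
Arc 3: start y=0.000, vy=5.972 → t=1.219, apex=1.820, x_land=68.466, impact vy=-5.972
  bounce: vy ← 0.53·5.972 = 3.165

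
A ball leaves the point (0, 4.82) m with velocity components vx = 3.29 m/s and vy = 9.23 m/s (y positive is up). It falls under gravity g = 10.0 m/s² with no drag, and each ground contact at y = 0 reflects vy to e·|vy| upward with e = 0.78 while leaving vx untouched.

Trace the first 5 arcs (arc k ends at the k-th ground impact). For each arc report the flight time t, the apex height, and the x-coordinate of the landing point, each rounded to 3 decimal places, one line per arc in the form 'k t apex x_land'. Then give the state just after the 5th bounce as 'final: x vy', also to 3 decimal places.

1 2.271 9.080 7.470
2 2.102 5.524 14.386
3 1.640 3.361 19.781
4 1.279 2.045 23.989
5 0.998 1.244 27.271
final: 27.271 3.891

Arc 1: start y=4.820, vy=9.230 → t=2.271, apex=9.080, x_land=7.470, impact vy=-13.476
  bounce: vy ← 0.78·13.476 = 10.511
Arc 2: start y=0.000, vy=10.511 → t=2.102, apex=5.524, x_land=14.386, impact vy=-10.511
  bounce: vy ← 0.78·10.511 = 8.199
Arc 3: start y=0.000, vy=8.199 → t=1.640, apex=3.361, x_land=19.781, impact vy=-8.199
  bounce: vy ← 0.78·8.199 = 6.395
Arc 4: start y=0.000, vy=6.395 → t=1.279, apex=2.045, x_land=23.989, impact vy=-6.395
  bounce: vy ← 0.78·6.395 = 4.988
Arc 5: start y=0.000, vy=4.988 → t=0.998, apex=1.244, x_land=27.271, impact vy=-4.988
  bounce: vy ← 0.78·4.988 = 3.891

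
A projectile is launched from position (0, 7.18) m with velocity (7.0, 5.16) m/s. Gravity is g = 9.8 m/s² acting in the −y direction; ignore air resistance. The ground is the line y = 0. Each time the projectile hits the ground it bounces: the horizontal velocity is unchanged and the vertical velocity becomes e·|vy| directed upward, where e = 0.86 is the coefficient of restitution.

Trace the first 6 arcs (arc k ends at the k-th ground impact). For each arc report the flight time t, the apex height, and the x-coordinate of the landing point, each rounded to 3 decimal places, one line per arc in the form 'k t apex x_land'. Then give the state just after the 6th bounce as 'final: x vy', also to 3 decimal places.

1 1.847 8.538 12.926
2 2.270 6.315 28.820
3 1.953 4.671 42.488
4 1.679 3.454 54.243
5 1.444 2.555 64.352
6 1.242 1.890 73.046
final: 73.046 5.234

Arc 1: start y=7.180, vy=5.160 → t=1.847, apex=8.538, x_land=12.926, impact vy=-12.937
  bounce: vy ← 0.86·12.937 = 11.125
Arc 2: start y=0.000, vy=11.125 → t=2.270, apex=6.315, x_land=28.820, impact vy=-11.125
  bounce: vy ← 0.86·11.125 = 9.568
Arc 3: start y=0.000, vy=9.568 → t=1.953, apex=4.671, x_land=42.488, impact vy=-9.568
  bounce: vy ← 0.86·9.568 = 8.228
Arc 4: start y=0.000, vy=8.228 → t=1.679, apex=3.454, x_land=54.243, impact vy=-8.228
  bounce: vy ← 0.86·8.228 = 7.076
Arc 5: start y=0.000, vy=7.076 → t=1.444, apex=2.555, x_land=64.352, impact vy=-7.076
  bounce: vy ← 0.86·7.076 = 6.086
Arc 6: start y=0.000, vy=6.086 → t=1.242, apex=1.890, x_land=73.046, impact vy=-6.086
  bounce: vy ← 0.86·6.086 = 5.234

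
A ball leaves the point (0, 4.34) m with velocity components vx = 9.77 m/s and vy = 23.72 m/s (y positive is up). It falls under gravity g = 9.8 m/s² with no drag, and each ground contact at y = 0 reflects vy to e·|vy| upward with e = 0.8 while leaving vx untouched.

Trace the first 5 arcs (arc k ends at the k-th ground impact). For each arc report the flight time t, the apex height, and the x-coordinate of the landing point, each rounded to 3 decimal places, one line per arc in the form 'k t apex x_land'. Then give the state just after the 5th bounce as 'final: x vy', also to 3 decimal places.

1 5.017 33.046 49.019
2 4.155 21.149 89.615
3 3.324 13.536 122.091
4 2.659 8.663 148.072
5 2.127 5.544 168.857
final: 168.857 8.339

Arc 1: start y=4.340, vy=23.720 → t=5.017, apex=33.046, x_land=49.019, impact vy=-25.450
  bounce: vy ← 0.8·25.450 = 20.360
Arc 2: start y=0.000, vy=20.360 → t=4.155, apex=21.149, x_land=89.615, impact vy=-20.360
  bounce: vy ← 0.8·20.360 = 16.288
Arc 3: start y=0.000, vy=16.288 → t=3.324, apex=13.536, x_land=122.091, impact vy=-16.288
  bounce: vy ← 0.8·16.288 = 13.030
Arc 4: start y=0.000, vy=13.030 → t=2.659, apex=8.663, x_land=148.072, impact vy=-13.030
  bounce: vy ← 0.8·13.030 = 10.424
Arc 5: start y=0.000, vy=10.424 → t=2.127, apex=5.544, x_land=168.857, impact vy=-10.424
  bounce: vy ← 0.8·10.424 = 8.339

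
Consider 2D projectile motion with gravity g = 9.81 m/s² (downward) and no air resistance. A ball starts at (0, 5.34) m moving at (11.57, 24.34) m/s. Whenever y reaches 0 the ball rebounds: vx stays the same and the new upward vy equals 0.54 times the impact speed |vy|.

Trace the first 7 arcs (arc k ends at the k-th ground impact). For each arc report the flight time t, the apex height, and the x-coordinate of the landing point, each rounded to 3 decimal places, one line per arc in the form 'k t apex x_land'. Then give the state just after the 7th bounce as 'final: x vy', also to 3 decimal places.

Arc 1: start y=5.340, vy=24.340 → t=5.173, apex=35.535, x_land=59.849, impact vy=-26.405
  bounce: vy ← 0.54·26.405 = 14.259
Arc 2: start y=0.000, vy=14.259 → t=2.907, apex=10.362, x_land=93.482, impact vy=-14.259
  bounce: vy ← 0.54·14.259 = 7.700
Arc 3: start y=0.000, vy=7.700 → t=1.570, apex=3.022, x_land=111.644, impact vy=-7.700
  bounce: vy ← 0.54·7.700 = 4.158
Arc 4: start y=0.000, vy=4.158 → t=0.848, apex=0.881, x_land=121.451, impact vy=-4.158
  bounce: vy ← 0.54·4.158 = 2.245
Arc 5: start y=0.000, vy=2.245 → t=0.458, apex=0.257, x_land=126.747, impact vy=-2.245
  bounce: vy ← 0.54·2.245 = 1.212
Arc 6: start y=0.000, vy=1.212 → t=0.247, apex=0.075, x_land=129.607, impact vy=-1.212
  bounce: vy ← 0.54·1.212 = 0.655
Arc 7: start y=0.000, vy=0.655 → t=0.133, apex=0.022, x_land=131.152, impact vy=-0.655
  bounce: vy ← 0.54·0.655 = 0.354

1 5.173 35.535 59.849
2 2.907 10.362 93.482
3 1.570 3.022 111.644
4 0.848 0.881 121.451
5 0.458 0.257 126.747
6 0.247 0.075 129.607
7 0.133 0.022 131.152
final: 131.152 0.354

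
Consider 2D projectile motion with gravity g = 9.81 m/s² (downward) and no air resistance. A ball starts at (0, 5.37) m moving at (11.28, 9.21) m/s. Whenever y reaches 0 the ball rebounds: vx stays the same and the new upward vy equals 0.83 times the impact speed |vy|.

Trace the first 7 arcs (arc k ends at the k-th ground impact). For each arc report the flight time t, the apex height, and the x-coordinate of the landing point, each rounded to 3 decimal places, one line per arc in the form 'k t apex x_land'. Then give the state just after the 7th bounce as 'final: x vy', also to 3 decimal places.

1 2.345 9.693 26.447
2 2.334 6.678 52.770
3 1.937 4.600 74.618
4 1.608 3.169 92.752
5 1.334 2.183 107.803
6 1.107 1.504 120.296
7 0.919 1.036 130.664
final: 130.664 3.742

Arc 1: start y=5.370, vy=9.210 → t=2.345, apex=9.693, x_land=26.447, impact vy=-13.791
  bounce: vy ← 0.83·13.791 = 11.446
Arc 2: start y=0.000, vy=11.446 → t=2.334, apex=6.678, x_land=52.770, impact vy=-11.446
  bounce: vy ← 0.83·11.446 = 9.500
Arc 3: start y=0.000, vy=9.500 → t=1.937, apex=4.600, x_land=74.618, impact vy=-9.500
  bounce: vy ← 0.83·9.500 = 7.885
Arc 4: start y=0.000, vy=7.885 → t=1.608, apex=3.169, x_land=92.752, impact vy=-7.885
  bounce: vy ← 0.83·7.885 = 6.545
Arc 5: start y=0.000, vy=6.545 → t=1.334, apex=2.183, x_land=107.803, impact vy=-6.545
  bounce: vy ← 0.83·6.545 = 5.432
Arc 6: start y=0.000, vy=5.432 → t=1.107, apex=1.504, x_land=120.296, impact vy=-5.432
  bounce: vy ← 0.83·5.432 = 4.509
Arc 7: start y=0.000, vy=4.509 → t=0.919, apex=1.036, x_land=130.664, impact vy=-4.509
  bounce: vy ← 0.83·4.509 = 3.742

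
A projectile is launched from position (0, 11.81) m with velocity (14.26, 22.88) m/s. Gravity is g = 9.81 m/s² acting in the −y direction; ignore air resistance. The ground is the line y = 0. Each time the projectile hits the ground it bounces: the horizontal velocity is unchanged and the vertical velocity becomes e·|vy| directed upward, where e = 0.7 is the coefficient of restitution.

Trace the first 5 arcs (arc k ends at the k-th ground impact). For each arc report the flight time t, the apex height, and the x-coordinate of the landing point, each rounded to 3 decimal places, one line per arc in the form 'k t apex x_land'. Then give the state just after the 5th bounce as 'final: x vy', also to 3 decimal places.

Arc 1: start y=11.810, vy=22.880 → t=5.134, apex=38.492, x_land=73.206, impact vy=-27.481
  bounce: vy ← 0.7·27.481 = 19.237
Arc 2: start y=0.000, vy=19.237 → t=3.922, apex=18.861, x_land=129.131, impact vy=-19.237
  bounce: vy ← 0.7·19.237 = 13.466
Arc 3: start y=0.000, vy=13.466 → t=2.745, apex=9.242, x_land=168.279, impact vy=-13.466
  bounce: vy ← 0.7·13.466 = 9.426
Arc 4: start y=0.000, vy=9.426 → t=1.922, apex=4.529, x_land=195.683, impact vy=-9.426
  bounce: vy ← 0.7·9.426 = 6.598
Arc 5: start y=0.000, vy=6.598 → t=1.345, apex=2.219, x_land=214.866, impact vy=-6.598
  bounce: vy ← 0.7·6.598 = 4.619

1 5.134 38.492 73.206
2 3.922 18.861 129.131
3 2.745 9.242 168.279
4 1.922 4.529 195.683
5 1.345 2.219 214.866
final: 214.866 4.619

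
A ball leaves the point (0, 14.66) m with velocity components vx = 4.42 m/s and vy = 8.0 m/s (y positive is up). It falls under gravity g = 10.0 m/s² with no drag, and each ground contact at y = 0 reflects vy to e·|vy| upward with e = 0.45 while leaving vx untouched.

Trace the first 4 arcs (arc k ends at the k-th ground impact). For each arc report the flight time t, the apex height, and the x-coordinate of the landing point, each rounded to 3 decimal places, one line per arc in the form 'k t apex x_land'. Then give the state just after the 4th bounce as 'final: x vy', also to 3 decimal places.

1 2.690 17.860 11.890
2 1.701 3.617 19.408
3 0.765 0.732 22.791
4 0.344 0.148 24.314
final: 24.314 0.775

Arc 1: start y=14.660, vy=8.000 → t=2.690, apex=17.860, x_land=11.890, impact vy=-18.900
  bounce: vy ← 0.45·18.900 = 8.505
Arc 2: start y=0.000, vy=8.505 → t=1.701, apex=3.617, x_land=19.408, impact vy=-8.505
  bounce: vy ← 0.45·8.505 = 3.827
Arc 3: start y=0.000, vy=3.827 → t=0.765, apex=0.732, x_land=22.791, impact vy=-3.827
  bounce: vy ← 0.45·3.827 = 1.722
Arc 4: start y=0.000, vy=1.722 → t=0.344, apex=0.148, x_land=24.314, impact vy=-1.722
  bounce: vy ← 0.45·1.722 = 0.775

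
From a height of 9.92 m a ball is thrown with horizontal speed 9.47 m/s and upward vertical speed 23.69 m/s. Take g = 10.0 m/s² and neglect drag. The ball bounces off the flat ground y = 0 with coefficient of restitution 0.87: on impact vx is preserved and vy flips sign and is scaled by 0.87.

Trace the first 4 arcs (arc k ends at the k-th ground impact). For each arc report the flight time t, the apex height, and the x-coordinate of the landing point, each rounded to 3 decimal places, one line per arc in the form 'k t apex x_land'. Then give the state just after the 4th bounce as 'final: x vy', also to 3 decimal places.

1 5.125 37.981 48.535
2 4.796 28.748 93.950
3 4.172 21.759 133.460
4 3.630 16.469 167.835
final: 167.835 15.790

Arc 1: start y=9.920, vy=23.690 → t=5.125, apex=37.981, x_land=48.535, impact vy=-27.561
  bounce: vy ← 0.87·27.561 = 23.978
Arc 2: start y=0.000, vy=23.978 → t=4.796, apex=28.748, x_land=93.950, impact vy=-23.978
  bounce: vy ← 0.87·23.978 = 20.861
Arc 3: start y=0.000, vy=20.861 → t=4.172, apex=21.759, x_land=133.460, impact vy=-20.861
  bounce: vy ← 0.87·20.861 = 18.149
Arc 4: start y=0.000, vy=18.149 → t=3.630, apex=16.469, x_land=167.835, impact vy=-18.149
  bounce: vy ← 0.87·18.149 = 15.790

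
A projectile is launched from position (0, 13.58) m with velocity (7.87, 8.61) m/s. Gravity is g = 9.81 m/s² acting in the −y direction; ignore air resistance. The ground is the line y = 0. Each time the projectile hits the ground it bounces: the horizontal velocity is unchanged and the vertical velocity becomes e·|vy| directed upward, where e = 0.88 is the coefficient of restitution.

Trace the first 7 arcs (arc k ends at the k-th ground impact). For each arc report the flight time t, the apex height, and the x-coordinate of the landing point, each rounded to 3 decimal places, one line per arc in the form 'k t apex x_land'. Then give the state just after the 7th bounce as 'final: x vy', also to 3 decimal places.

1 2.759 17.358 21.712
2 3.311 13.442 47.769
3 2.914 10.410 70.699
4 2.564 8.061 90.878
5 2.256 6.243 108.635
6 1.986 4.834 124.261
7 1.747 3.744 138.012
final: 138.012 7.542

Arc 1: start y=13.580, vy=8.610 → t=2.759, apex=17.358, x_land=21.712, impact vy=-18.455
  bounce: vy ← 0.88·18.455 = 16.240
Arc 2: start y=0.000, vy=16.240 → t=3.311, apex=13.442, x_land=47.769, impact vy=-16.240
  bounce: vy ← 0.88·16.240 = 14.291
Arc 3: start y=0.000, vy=14.291 → t=2.914, apex=10.410, x_land=70.699, impact vy=-14.291
  bounce: vy ← 0.88·14.291 = 12.576
Arc 4: start y=0.000, vy=12.576 → t=2.564, apex=8.061, x_land=90.878, impact vy=-12.576
  bounce: vy ← 0.88·12.576 = 11.067
Arc 5: start y=0.000, vy=11.067 → t=2.256, apex=6.243, x_land=108.635, impact vy=-11.067
  bounce: vy ← 0.88·11.067 = 9.739
Arc 6: start y=0.000, vy=9.739 → t=1.986, apex=4.834, x_land=124.261, impact vy=-9.739
  bounce: vy ← 0.88·9.739 = 8.570
Arc 7: start y=0.000, vy=8.570 → t=1.747, apex=3.744, x_land=138.012, impact vy=-8.570
  bounce: vy ← 0.88·8.570 = 7.542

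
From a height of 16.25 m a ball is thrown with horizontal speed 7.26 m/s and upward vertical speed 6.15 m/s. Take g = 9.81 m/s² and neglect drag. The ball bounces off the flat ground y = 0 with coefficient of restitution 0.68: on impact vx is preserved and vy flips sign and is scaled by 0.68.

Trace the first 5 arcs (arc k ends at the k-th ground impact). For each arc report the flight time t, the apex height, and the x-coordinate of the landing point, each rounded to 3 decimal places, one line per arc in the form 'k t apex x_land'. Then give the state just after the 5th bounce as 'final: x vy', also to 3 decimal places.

Arc 1: start y=16.250, vy=6.150 → t=2.552, apex=18.178, x_land=18.528, impact vy=-18.885
  bounce: vy ← 0.68·18.885 = 12.842
Arc 2: start y=0.000, vy=12.842 → t=2.618, apex=8.405, x_land=37.535, impact vy=-12.842
  bounce: vy ← 0.68·12.842 = 8.732
Arc 3: start y=0.000, vy=8.732 → t=1.780, apex=3.887, x_land=50.460, impact vy=-8.732
  bounce: vy ← 0.68·8.732 = 5.938
Arc 4: start y=0.000, vy=5.938 → t=1.211, apex=1.797, x_land=59.249, impact vy=-5.938
  bounce: vy ← 0.68·5.938 = 4.038
Arc 5: start y=0.000, vy=4.038 → t=0.823, apex=0.831, x_land=65.226, impact vy=-4.038
  bounce: vy ← 0.68·4.038 = 2.746

1 2.552 18.178 18.528
2 2.618 8.405 37.535
3 1.780 3.887 50.460
4 1.211 1.797 59.249
5 0.823 0.831 65.226
final: 65.226 2.746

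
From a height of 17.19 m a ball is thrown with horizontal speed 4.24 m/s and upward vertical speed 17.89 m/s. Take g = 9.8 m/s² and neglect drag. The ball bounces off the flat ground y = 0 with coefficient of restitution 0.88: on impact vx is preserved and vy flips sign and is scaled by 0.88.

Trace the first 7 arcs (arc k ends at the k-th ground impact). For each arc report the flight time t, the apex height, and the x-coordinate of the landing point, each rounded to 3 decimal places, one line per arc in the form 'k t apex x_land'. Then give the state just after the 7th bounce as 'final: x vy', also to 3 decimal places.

Arc 1: start y=17.190, vy=17.890 → t=4.441, apex=33.519, x_land=18.830, impact vy=-25.632
  bounce: vy ← 0.88·25.632 = 22.556
Arc 2: start y=0.000, vy=22.556 → t=4.603, apex=25.957, x_land=38.347, impact vy=-22.556
  bounce: vy ← 0.88·22.556 = 19.849
Arc 3: start y=0.000, vy=19.849 → t=4.051, apex=20.101, x_land=55.523, impact vy=-19.849
  bounce: vy ← 0.88·19.849 = 17.467
Arc 4: start y=0.000, vy=17.467 → t=3.565, apex=15.566, x_land=70.637, impact vy=-17.467
  bounce: vy ← 0.88·17.467 = 15.371
Arc 5: start y=0.000, vy=15.371 → t=3.137, apex=12.055, x_land=83.938, impact vy=-15.371
  bounce: vy ← 0.88·15.371 = 13.527
Arc 6: start y=0.000, vy=13.527 → t=2.761, apex=9.335, x_land=95.643, impact vy=-13.527
  bounce: vy ← 0.88·13.527 = 11.903
Arc 7: start y=0.000, vy=11.903 → t=2.429, apex=7.229, x_land=105.943, impact vy=-11.903
  bounce: vy ← 0.88·11.903 = 10.475

1 4.441 33.519 18.830
2 4.603 25.957 38.347
3 4.051 20.101 55.523
4 3.565 15.566 70.637
5 3.137 12.055 83.938
6 2.761 9.335 95.643
7 2.429 7.229 105.943
final: 105.943 10.475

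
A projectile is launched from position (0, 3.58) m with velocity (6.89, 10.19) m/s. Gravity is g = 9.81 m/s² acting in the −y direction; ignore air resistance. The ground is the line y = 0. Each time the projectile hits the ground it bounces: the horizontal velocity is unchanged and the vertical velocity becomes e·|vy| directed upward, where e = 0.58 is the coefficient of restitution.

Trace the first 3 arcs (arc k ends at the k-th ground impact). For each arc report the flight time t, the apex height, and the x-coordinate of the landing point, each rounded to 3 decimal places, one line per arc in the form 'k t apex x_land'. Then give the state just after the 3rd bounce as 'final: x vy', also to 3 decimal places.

Arc 1: start y=3.580, vy=10.190 → t=2.384, apex=8.872, x_land=16.423, impact vy=-13.194
  bounce: vy ← 0.58·13.194 = 7.652
Arc 2: start y=0.000, vy=7.652 → t=1.560, apex=2.985, x_land=27.173, impact vy=-7.652
  bounce: vy ← 0.58·7.652 = 4.438
Arc 3: start y=0.000, vy=4.438 → t=0.905, apex=1.004, x_land=33.407, impact vy=-4.438
  bounce: vy ← 0.58·4.438 = 2.574

1 2.384 8.872 16.423
2 1.560 2.985 27.173
3 0.905 1.004 33.407
final: 33.407 2.574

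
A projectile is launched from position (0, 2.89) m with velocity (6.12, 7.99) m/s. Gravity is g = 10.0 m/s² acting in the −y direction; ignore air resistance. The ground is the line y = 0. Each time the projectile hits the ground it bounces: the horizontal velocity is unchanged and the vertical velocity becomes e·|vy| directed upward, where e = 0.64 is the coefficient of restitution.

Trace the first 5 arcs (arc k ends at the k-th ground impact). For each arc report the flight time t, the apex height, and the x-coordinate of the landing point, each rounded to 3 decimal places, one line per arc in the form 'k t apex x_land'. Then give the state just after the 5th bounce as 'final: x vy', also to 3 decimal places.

1 1.902 6.082 11.640
2 1.412 2.491 20.279
3 0.904 1.020 25.809
4 0.578 0.418 29.348
5 0.370 0.171 31.612
final: 31.612 1.184

Arc 1: start y=2.890, vy=7.990 → t=1.902, apex=6.082, x_land=11.640, impact vy=-11.029
  bounce: vy ← 0.64·11.029 = 7.059
Arc 2: start y=0.000, vy=7.059 → t=1.412, apex=2.491, x_land=20.279, impact vy=-7.059
  bounce: vy ← 0.64·7.059 = 4.518
Arc 3: start y=0.000, vy=4.518 → t=0.904, apex=1.020, x_land=25.809, impact vy=-4.518
  bounce: vy ← 0.64·4.518 = 2.891
Arc 4: start y=0.000, vy=2.891 → t=0.578, apex=0.418, x_land=29.348, impact vy=-2.891
  bounce: vy ← 0.64·2.891 = 1.850
Arc 5: start y=0.000, vy=1.850 → t=0.370, apex=0.171, x_land=31.612, impact vy=-1.850
  bounce: vy ← 0.64·1.850 = 1.184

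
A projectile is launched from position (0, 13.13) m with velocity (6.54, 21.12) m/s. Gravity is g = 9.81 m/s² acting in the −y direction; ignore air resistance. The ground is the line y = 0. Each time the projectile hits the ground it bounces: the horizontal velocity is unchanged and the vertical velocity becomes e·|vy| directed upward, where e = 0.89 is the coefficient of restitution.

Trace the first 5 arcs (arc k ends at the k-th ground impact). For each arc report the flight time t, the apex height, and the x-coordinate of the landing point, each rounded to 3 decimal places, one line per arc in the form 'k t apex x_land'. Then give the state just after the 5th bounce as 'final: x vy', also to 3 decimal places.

1 4.857 35.865 31.764
2 4.813 28.408 63.243
3 4.284 22.502 91.259
4 3.813 17.824 116.192
5 3.393 14.118 138.384
final: 138.384 14.813

Arc 1: start y=13.130, vy=21.120 → t=4.857, apex=35.865, x_land=31.764, impact vy=-26.527
  bounce: vy ← 0.89·26.527 = 23.609
Arc 2: start y=0.000, vy=23.609 → t=4.813, apex=28.408, x_land=63.243, impact vy=-23.609
  bounce: vy ← 0.89·23.609 = 21.012
Arc 3: start y=0.000, vy=21.012 → t=4.284, apex=22.502, x_land=91.259, impact vy=-21.012
  bounce: vy ← 0.89·21.012 = 18.700
Arc 4: start y=0.000, vy=18.700 → t=3.813, apex=17.824, x_land=116.192, impact vy=-18.700
  bounce: vy ← 0.89·18.700 = 16.643
Arc 5: start y=0.000, vy=16.643 → t=3.393, apex=14.118, x_land=138.384, impact vy=-16.643
  bounce: vy ← 0.89·16.643 = 14.813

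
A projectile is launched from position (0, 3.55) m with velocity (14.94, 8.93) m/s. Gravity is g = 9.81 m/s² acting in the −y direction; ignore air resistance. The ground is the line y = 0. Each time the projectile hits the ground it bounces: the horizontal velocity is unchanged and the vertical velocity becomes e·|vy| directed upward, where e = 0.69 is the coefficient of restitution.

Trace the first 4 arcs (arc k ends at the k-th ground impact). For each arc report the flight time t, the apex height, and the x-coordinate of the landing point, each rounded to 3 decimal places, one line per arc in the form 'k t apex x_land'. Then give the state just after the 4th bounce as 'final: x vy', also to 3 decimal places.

1 2.156 7.614 32.214
2 1.719 3.625 57.902
3 1.186 1.726 75.627
4 0.819 0.822 87.857
final: 87.857 2.771

Arc 1: start y=3.550, vy=8.930 → t=2.156, apex=7.614, x_land=32.214, impact vy=-12.223
  bounce: vy ← 0.69·12.223 = 8.434
Arc 2: start y=0.000, vy=8.434 → t=1.719, apex=3.625, x_land=57.902, impact vy=-8.434
  bounce: vy ← 0.69·8.434 = 5.819
Arc 3: start y=0.000, vy=5.819 → t=1.186, apex=1.726, x_land=75.627, impact vy=-5.819
  bounce: vy ← 0.69·5.819 = 4.015
Arc 4: start y=0.000, vy=4.015 → t=0.819, apex=0.822, x_land=87.857, impact vy=-4.015
  bounce: vy ← 0.69·4.015 = 2.771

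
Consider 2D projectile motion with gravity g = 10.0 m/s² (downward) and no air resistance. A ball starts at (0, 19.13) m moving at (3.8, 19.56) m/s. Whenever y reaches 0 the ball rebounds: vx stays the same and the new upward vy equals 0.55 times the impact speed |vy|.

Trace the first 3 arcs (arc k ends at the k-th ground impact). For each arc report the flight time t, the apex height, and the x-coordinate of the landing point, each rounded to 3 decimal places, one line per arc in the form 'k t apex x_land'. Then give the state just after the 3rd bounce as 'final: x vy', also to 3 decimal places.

Arc 1: start y=19.130, vy=19.560 → t=4.722, apex=38.260, x_land=17.944, impact vy=-27.662
  bounce: vy ← 0.55·27.662 = 15.214
Arc 2: start y=0.000, vy=15.214 → t=3.043, apex=11.574, x_land=29.507, impact vy=-15.214
  bounce: vy ← 0.55·15.214 = 8.368
Arc 3: start y=0.000, vy=8.368 → t=1.674, apex=3.501, x_land=35.867, impact vy=-8.368
  bounce: vy ← 0.55·8.368 = 4.602

1 4.722 38.260 17.944
2 3.043 11.574 29.507
3 1.674 3.501 35.867
final: 35.867 4.602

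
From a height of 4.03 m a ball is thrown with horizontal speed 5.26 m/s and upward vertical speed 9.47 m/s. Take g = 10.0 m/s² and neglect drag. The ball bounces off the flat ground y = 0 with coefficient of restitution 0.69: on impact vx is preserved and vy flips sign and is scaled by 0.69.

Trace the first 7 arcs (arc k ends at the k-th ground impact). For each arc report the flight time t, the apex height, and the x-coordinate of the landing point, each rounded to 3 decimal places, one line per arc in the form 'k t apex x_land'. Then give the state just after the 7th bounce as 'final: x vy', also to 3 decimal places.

Arc 1: start y=4.030, vy=9.470 → t=2.252, apex=8.514, x_land=11.845, impact vy=-13.049
  bounce: vy ← 0.69·13.049 = 9.004
Arc 2: start y=0.000, vy=9.004 → t=1.801, apex=4.054, x_land=21.317, impact vy=-9.004
  bounce: vy ← 0.69·9.004 = 6.213
Arc 3: start y=0.000, vy=6.213 → t=1.243, apex=1.930, x_land=27.853, impact vy=-6.213
  bounce: vy ← 0.69·6.213 = 4.287
Arc 4: start y=0.000, vy=4.287 → t=0.857, apex=0.919, x_land=32.363, impact vy=-4.287
  bounce: vy ← 0.69·4.287 = 2.958
Arc 5: start y=0.000, vy=2.958 → t=0.592, apex=0.437, x_land=35.474, impact vy=-2.958
  bounce: vy ← 0.69·2.958 = 2.041
Arc 6: start y=0.000, vy=2.041 → t=0.408, apex=0.208, x_land=37.621, impact vy=-2.041
  bounce: vy ← 0.69·2.041 = 1.408
Arc 7: start y=0.000, vy=1.408 → t=0.282, apex=0.099, x_land=39.103, impact vy=-1.408
  bounce: vy ← 0.69·1.408 = 0.972

1 2.252 8.514 11.845
2 1.801 4.054 21.317
3 1.243 1.930 27.853
4 0.857 0.919 32.363
5 0.592 0.437 35.474
6 0.408 0.208 37.621
7 0.282 0.099 39.103
final: 39.103 0.972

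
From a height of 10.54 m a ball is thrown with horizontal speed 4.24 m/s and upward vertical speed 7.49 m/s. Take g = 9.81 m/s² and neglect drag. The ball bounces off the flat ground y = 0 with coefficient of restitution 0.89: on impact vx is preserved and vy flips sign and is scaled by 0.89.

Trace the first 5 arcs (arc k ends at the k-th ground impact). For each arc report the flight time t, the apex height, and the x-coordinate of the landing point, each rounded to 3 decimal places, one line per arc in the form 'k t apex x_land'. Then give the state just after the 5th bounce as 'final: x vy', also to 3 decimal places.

Arc 1: start y=10.540, vy=7.490 → t=2.416, apex=13.399, x_land=10.245, impact vy=-16.214
  bounce: vy ← 0.89·16.214 = 14.430
Arc 2: start y=0.000, vy=14.430 → t=2.942, apex=10.614, x_land=22.719, impact vy=-14.430
  bounce: vy ← 0.89·14.430 = 12.843
Arc 3: start y=0.000, vy=12.843 → t=2.618, apex=8.407, x_land=33.821, impact vy=-12.843
  bounce: vy ← 0.89·12.843 = 11.430
Arc 4: start y=0.000, vy=11.430 → t=2.330, apex=6.659, x_land=43.702, impact vy=-11.430
  bounce: vy ← 0.89·11.430 = 10.173
Arc 5: start y=0.000, vy=10.173 → t=2.074, apex=5.275, x_land=52.496, impact vy=-10.173
  bounce: vy ← 0.89·10.173 = 9.054

1 2.416 13.399 10.245
2 2.942 10.614 22.719
3 2.618 8.407 33.821
4 2.330 6.659 43.702
5 2.074 5.275 52.496
final: 52.496 9.054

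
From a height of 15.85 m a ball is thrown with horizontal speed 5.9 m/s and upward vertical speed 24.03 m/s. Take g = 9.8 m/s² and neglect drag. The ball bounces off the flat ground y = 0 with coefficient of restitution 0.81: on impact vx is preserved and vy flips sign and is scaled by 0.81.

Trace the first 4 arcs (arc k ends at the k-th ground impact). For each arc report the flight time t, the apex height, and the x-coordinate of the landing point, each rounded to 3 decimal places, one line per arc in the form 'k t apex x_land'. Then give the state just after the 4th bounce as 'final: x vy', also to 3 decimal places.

1 5.493 45.311 32.408
2 4.926 29.729 61.474
3 3.990 19.505 85.016
4 3.232 12.797 104.086
final: 104.086 12.828

Arc 1: start y=15.850, vy=24.030 → t=5.493, apex=45.311, x_land=32.408, impact vy=-29.801
  bounce: vy ← 0.81·29.801 = 24.139
Arc 2: start y=0.000, vy=24.139 → t=4.926, apex=29.729, x_land=61.474, impact vy=-24.139
  bounce: vy ← 0.81·24.139 = 19.552
Arc 3: start y=0.000, vy=19.552 → t=3.990, apex=19.505, x_land=85.016, impact vy=-19.552
  bounce: vy ← 0.81·19.552 = 15.837
Arc 4: start y=0.000, vy=15.837 → t=3.232, apex=12.797, x_land=104.086, impact vy=-15.837
  bounce: vy ← 0.81·15.837 = 12.828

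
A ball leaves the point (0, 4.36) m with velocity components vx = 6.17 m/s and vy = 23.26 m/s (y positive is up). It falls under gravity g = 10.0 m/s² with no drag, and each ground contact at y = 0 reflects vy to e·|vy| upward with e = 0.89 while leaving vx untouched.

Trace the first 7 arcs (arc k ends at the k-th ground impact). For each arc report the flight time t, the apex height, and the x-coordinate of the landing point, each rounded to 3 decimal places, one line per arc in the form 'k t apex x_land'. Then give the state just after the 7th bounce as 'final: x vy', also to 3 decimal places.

1 4.832 31.411 29.816
2 4.461 24.881 57.344
3 3.971 19.708 81.843
4 3.534 15.611 103.647
5 3.145 12.365 123.053
6 2.799 9.795 140.324
7 2.491 7.758 155.696
final: 155.696 11.086

Arc 1: start y=4.360, vy=23.260 → t=4.832, apex=31.411, x_land=29.816, impact vy=-25.064
  bounce: vy ← 0.89·25.064 = 22.307
Arc 2: start y=0.000, vy=22.307 → t=4.461, apex=24.881, x_land=57.344, impact vy=-22.307
  bounce: vy ← 0.89·22.307 = 19.854
Arc 3: start y=0.000, vy=19.854 → t=3.971, apex=19.708, x_land=81.843, impact vy=-19.854
  bounce: vy ← 0.89·19.854 = 17.670
Arc 4: start y=0.000, vy=17.670 → t=3.534, apex=15.611, x_land=103.647, impact vy=-17.670
  bounce: vy ← 0.89·17.670 = 15.726
Arc 5: start y=0.000, vy=15.726 → t=3.145, apex=12.365, x_land=123.053, impact vy=-15.726
  bounce: vy ← 0.89·15.726 = 13.996
Arc 6: start y=0.000, vy=13.996 → t=2.799, apex=9.795, x_land=140.324, impact vy=-13.996
  bounce: vy ← 0.89·13.996 = 12.457
Arc 7: start y=0.000, vy=12.457 → t=2.491, apex=7.758, x_land=155.696, impact vy=-12.457
  bounce: vy ← 0.89·12.457 = 11.086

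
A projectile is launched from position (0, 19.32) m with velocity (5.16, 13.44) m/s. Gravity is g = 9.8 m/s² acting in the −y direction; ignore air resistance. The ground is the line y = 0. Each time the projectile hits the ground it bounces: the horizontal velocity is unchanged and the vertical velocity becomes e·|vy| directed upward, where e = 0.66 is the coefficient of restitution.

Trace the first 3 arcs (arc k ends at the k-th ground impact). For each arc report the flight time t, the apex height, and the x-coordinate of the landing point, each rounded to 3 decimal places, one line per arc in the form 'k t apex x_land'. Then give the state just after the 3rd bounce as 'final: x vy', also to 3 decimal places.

Arc 1: start y=19.320, vy=13.440 → t=3.785, apex=28.536, x_land=19.529, impact vy=-23.650
  bounce: vy ← 0.66·23.650 = 15.609
Arc 2: start y=0.000, vy=15.609 → t=3.185, apex=12.430, x_land=35.966, impact vy=-15.609
  bounce: vy ← 0.66·15.609 = 10.302
Arc 3: start y=0.000, vy=10.302 → t=2.102, apex=5.415, x_land=46.814, impact vy=-10.302
  bounce: vy ← 0.66·10.302 = 6.799

1 3.785 28.536 19.529
2 3.185 12.430 35.966
3 2.102 5.415 46.814
final: 46.814 6.799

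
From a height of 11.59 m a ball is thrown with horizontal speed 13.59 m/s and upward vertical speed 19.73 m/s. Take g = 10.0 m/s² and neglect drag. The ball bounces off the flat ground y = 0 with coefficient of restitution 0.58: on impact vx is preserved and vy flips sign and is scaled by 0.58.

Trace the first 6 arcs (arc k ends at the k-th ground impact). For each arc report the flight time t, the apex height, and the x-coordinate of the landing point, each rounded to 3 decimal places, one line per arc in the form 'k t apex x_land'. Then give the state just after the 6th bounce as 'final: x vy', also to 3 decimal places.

1 4.465 31.054 60.681
2 2.891 10.446 99.968
3 1.677 3.514 122.755
4 0.972 1.182 135.971
5 0.564 0.398 143.636
6 0.327 0.134 148.082
final: 148.082 0.949

Arc 1: start y=11.590, vy=19.730 → t=4.465, apex=31.054, x_land=60.681, impact vy=-24.921
  bounce: vy ← 0.58·24.921 = 14.454
Arc 2: start y=0.000, vy=14.454 → t=2.891, apex=10.446, x_land=99.968, impact vy=-14.454
  bounce: vy ← 0.58·14.454 = 8.384
Arc 3: start y=0.000, vy=8.384 → t=1.677, apex=3.514, x_land=122.755, impact vy=-8.384
  bounce: vy ← 0.58·8.384 = 4.862
Arc 4: start y=0.000, vy=4.862 → t=0.972, apex=1.182, x_land=135.971, impact vy=-4.862
  bounce: vy ← 0.58·4.862 = 2.820
Arc 5: start y=0.000, vy=2.820 → t=0.564, apex=0.398, x_land=143.636, impact vy=-2.820
  bounce: vy ← 0.58·2.820 = 1.636
Arc 6: start y=0.000, vy=1.636 → t=0.327, apex=0.134, x_land=148.082, impact vy=-1.636
  bounce: vy ← 0.58·1.636 = 0.949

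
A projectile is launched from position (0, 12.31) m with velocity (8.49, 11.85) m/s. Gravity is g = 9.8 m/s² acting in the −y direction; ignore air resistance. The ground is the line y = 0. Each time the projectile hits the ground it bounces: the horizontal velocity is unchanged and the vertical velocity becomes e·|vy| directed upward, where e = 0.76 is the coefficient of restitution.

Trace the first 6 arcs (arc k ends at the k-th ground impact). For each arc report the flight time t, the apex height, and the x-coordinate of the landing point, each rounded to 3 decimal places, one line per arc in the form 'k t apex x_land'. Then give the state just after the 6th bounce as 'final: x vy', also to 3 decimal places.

1 3.203 19.474 27.191
2 3.030 11.248 52.918
3 2.303 6.497 72.471
4 1.750 3.753 87.330
5 1.330 2.168 98.624
6 1.011 1.252 107.207
final: 107.207 3.765

Arc 1: start y=12.310, vy=11.850 → t=3.203, apex=19.474, x_land=27.191, impact vy=-19.537
  bounce: vy ← 0.76·19.537 = 14.848
Arc 2: start y=0.000, vy=14.848 → t=3.030, apex=11.248, x_land=52.918, impact vy=-14.848
  bounce: vy ← 0.76·14.848 = 11.285
Arc 3: start y=0.000, vy=11.285 → t=2.303, apex=6.497, x_land=72.471, impact vy=-11.285
  bounce: vy ← 0.76·11.285 = 8.576
Arc 4: start y=0.000, vy=8.576 → t=1.750, apex=3.753, x_land=87.330, impact vy=-8.576
  bounce: vy ← 0.76·8.576 = 6.518
Arc 5: start y=0.000, vy=6.518 → t=1.330, apex=2.168, x_land=98.624, impact vy=-6.518
  bounce: vy ← 0.76·6.518 = 4.954
Arc 6: start y=0.000, vy=4.954 → t=1.011, apex=1.252, x_land=107.207, impact vy=-4.954
  bounce: vy ← 0.76·4.954 = 3.765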